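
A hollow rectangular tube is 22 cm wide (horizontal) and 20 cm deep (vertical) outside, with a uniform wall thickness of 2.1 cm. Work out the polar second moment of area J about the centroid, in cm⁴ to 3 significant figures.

Treat the section as a set of non-overlapping primitives; coordinates are from the bounding-box lower-left.
Outer rectangle: 22 × 20, A = 440 cm², y = 10 cm, Ī = 14 667 cm⁴.
Inner void (subtracted): 17.8 × 15.8, A = 281.24 cm², y = 10 cm, Ī = 5850.7 cm⁴.
By symmetry the centroid is at mid-height, ȳ = 10 cm.
All pieces are centred on the centroidal x-axis, so I = ΣĪ (holes subtracted) = 8815.9 cm⁴.
Repeating about the centroidal y-axis gives I_y = 10 321 cm⁴.
Polar second moment: J = I_x + I_y = 19 137 cm⁴.

J ≈ 1.91 × 10⁴ cm⁴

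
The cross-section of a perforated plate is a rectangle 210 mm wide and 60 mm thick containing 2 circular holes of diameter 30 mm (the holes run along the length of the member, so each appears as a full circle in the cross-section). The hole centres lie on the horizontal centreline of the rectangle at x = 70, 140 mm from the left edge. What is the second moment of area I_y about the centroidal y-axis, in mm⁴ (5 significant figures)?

I_y ≈ 4.4494 × 10⁷ mm⁴

Treat the section as a set of non-overlapping primitives; coordinates are from the bounding-box lower-left.
Plate: 210 × 60, A = 12 600 mm², x = 105 mm, Ī = 46 305 000 mm⁴.
Hole 1 (subtracted): ⌀30, A = 706.8583 mm², x = 70 mm, Ī = 39760.78 mm⁴.
Hole 2 (subtracted): ⌀30, A = 706.8583 mm², x = 140 mm, Ī = 39760.78 mm⁴.
By symmetry the centroid is at mid-width, x̄ = 105 mm.
Transfer each piece to the centroidal y-axis using Ī + A·d² with d = x − 105:
  plate: d = 0 mm → contributes +46 305 000 mm⁴
  hole 1: d = -35 mm → contributes −905662.3 mm⁴
  hole 2: d = 35 mm → contributes −905662.3 mm⁴
Total I = 44 493 675 mm⁴.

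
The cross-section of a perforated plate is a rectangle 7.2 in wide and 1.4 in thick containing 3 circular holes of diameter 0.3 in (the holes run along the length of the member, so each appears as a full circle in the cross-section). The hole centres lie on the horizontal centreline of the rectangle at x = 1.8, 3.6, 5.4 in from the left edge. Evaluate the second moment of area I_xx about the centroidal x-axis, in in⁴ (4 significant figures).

Treat the section as a set of non-overlapping primitives; coordinates are from the bounding-box lower-left.
Plate: 7.2 × 1.4, A = 10.08 in², y = 0.7 in, Ī = 1.6464 in⁴.
Hole 1 (subtracted): ⌀0.3, A = 0.0706858 in², y = 0.7 in, Ī = 0.000397608 in⁴.
Hole 2 (subtracted): ⌀0.3, A = 0.0706858 in², y = 0.7 in, Ī = 0.000397608 in⁴.
Hole 3 (subtracted): ⌀0.3, A = 0.0706858 in², y = 0.7 in, Ī = 0.000397608 in⁴.
By symmetry the centroid is at mid-height, ȳ = 0.7 in.
All pieces are centred on the centroidal x-axis, so I = ΣĪ (holes subtracted) = 1.64521 in⁴.

I_xx ≈ 1.645 in⁴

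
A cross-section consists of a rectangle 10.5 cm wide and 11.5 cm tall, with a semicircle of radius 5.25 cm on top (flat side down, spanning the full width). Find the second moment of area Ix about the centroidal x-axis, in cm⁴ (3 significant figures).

Ix ≈ 3440 cm⁴

Decompose the section into non-overlapping parts with the origin at the bottom-left of its bounding rectangle.
Rectangular body: 10.5 × 11.5, A = 120.75 cm², y = 5.75 cm, Ī = 1330.8 cm⁴.
Semicircular cap: semicircle r = 5.25, A = 43.295 cm², y = 13.728 cm, Ī = 83.381 cm⁴.
Centroid: ȳ = ΣA·y / ΣA = 7.8556 cm.
Transfer each piece to the centroidal x-axis using Ī + A·d² with d = y − 7.8556:
  rectangular body: d = -2.1056 cm → contributes +1866.1 cm⁴
  semicircular cap: d = 5.8726 cm → contributes +1576.5 cm⁴
Total I = 3442.6 cm⁴.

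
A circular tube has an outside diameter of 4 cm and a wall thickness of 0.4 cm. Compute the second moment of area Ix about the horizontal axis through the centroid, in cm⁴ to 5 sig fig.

Break the section into simple shapes (no overlaps), measuring from the bottom-left corner of the bounding box.
Outer circle: ⌀4, A = 12.56637 cm², y = 2 cm, Ī = 12.56637 cm⁴.
Bore (subtracted): ⌀3.2, A = 8.042477 cm², y = 2 cm, Ī = 5.147185 cm⁴.
By symmetry the centroid is at mid-height, ȳ = 2 cm.
All pieces are centred on the horizontal axis through the centroid, so I = ΣĪ (holes subtracted) = 7.419185 cm⁴.

Ix ≈ 7.4192 cm⁴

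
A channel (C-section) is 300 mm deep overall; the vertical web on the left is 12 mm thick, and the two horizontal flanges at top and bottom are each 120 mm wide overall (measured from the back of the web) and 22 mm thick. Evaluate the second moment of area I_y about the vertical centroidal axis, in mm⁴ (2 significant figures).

I_y ≈ 1.2 × 10⁷ mm⁴

Decompose the section into non-overlapping parts with the origin at the bottom-left of its bounding rectangle.
Web: 12 × 300, A = 3 600 mm², x = 6 mm, Ī = 43 200 mm⁴.
Top flange (beyond web): 108 × 22, A = 2 376 mm², x = 66 mm, Ī = 2 309 472 mm⁴.
Bottom flange (beyond web): 108 × 22, A = 2 376 mm², x = 66 mm, Ī = 2 309 472 mm⁴.
Centroid: x̄ = ΣA·x / ΣA = 40.14 mm.
Transfer each piece to the vertical centroidal axis using Ī + A·d² with d = x − 40.14:
  web: d = -34.14 mm → contributes +4 238 634 mm⁴
  top flange (beyond web): d = 25.86 mm → contributes +3 898 652 mm⁴
  bottom flange (beyond web): d = 25.86 mm → contributes +3 898 652 mm⁴
Total I = 12 035 937 mm⁴.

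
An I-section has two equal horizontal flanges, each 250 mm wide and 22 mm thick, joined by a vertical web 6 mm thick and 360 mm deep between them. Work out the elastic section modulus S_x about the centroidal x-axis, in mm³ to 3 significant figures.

S_x ≈ 2.10 × 10⁶ mm³

Break the section into simple shapes (no overlaps), measuring from the bottom-left corner of the bounding box.
Bottom flange: 250 × 22, A = 5 500 mm², y = 11 mm, Ī = 221 833 mm⁴.
Web: 6 × 360, A = 2 160 mm², y = 202 mm, Ī = 23 328 000 mm⁴.
Top flange: 250 × 22, A = 5 500 mm², y = 393 mm, Ī = 221 833 mm⁴.
By symmetry the centroid is at mid-height, ȳ = 202 mm.
Transfer each piece to the centroidal x-axis using Ī + A·d² with d = y − 202:
  bottom flange: d = -191 mm → contributes +200 867 333 mm⁴
  web: d = 0 mm → contributes +23 328 000 mm⁴
  top flange: d = 191 mm → contributes +200 867 333 mm⁴
Total I = 425 062 667 mm⁴.
Extreme fibre distance c = 202 mm; S = I/c = 2 104 271 mm³.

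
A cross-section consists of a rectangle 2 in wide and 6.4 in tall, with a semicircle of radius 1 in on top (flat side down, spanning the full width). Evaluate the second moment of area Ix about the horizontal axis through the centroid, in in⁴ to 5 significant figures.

Ix ≈ 62.180 in⁴

Decompose the section into non-overlapping parts with the origin at the bottom-left of its bounding rectangle.
Rectangular body: 2 × 6.4, A = 12.8 in², y = 3.2 in, Ī = 43.69067 in⁴.
Semicircular cap: semicircle r = 1, A = 1.570796 in², y = 6.824413 in, Ī = 0.109757 in⁴.
Centroid: ȳ = ΣA·y / ΣA = 3.596166 in.
Transfer each piece to the horizontal axis through the centroid using Ī + A·d² with d = y − 3.596166:
  rectangular body: d = -0.3961656 in → contributes +45.69959 in⁴
  semicircular cap: d = 3.228248 in → contributes +16.47994 in⁴
Total I = 62.17953 in⁴.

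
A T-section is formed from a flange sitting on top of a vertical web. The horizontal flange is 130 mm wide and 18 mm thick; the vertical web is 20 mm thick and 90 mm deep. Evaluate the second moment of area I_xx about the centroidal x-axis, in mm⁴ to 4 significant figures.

Decompose the section into non-overlapping parts with the origin at the bottom-left of its bounding rectangle.
Flange: 130 × 18, A = 2 340 mm², y = 99 mm, Ī = 63 180 mm⁴.
Web: 20 × 90, A = 1 800 mm², y = 45 mm, Ī = 1 215 000 mm⁴.
Centroid: ȳ = ΣA·y / ΣA = 75.5217 mm.
Transfer each piece to the centroidal x-axis using Ī + A·d² with d = y − 75.5217:
  flange: d = 23.4783 mm → contributes +1 353 055 mm⁴
  web: d = -30.5217 mm → contributes +2 891 838 mm⁴
Total I = 4 244 893 mm⁴.

I_xx ≈ 4.245 × 10⁶ mm⁴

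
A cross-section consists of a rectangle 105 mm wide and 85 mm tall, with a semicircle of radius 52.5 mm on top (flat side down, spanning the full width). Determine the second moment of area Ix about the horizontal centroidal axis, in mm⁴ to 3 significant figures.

Treat the section as a set of non-overlapping primitives; coordinates are from the bounding-box lower-left.
Rectangular body: 105 × 85, A = 8 925 mm², y = 42.5 mm, Ī = 5 373 594 mm⁴.
Semicircular cap: semicircle r = 52.5, A = 4329.5 mm², y = 107.28 mm, Ī = 833 814 mm⁴.
Centroid: ȳ = ΣA·y / ΣA = 63.661 mm.
Transfer each piece to the horizontal centroidal axis using Ī + A·d² with d = y − 63.661:
  rectangular body: d = -21.161 mm → contributes +9 369 935 mm⁴
  semicircular cap: d = 43.621 mm → contributes +9 072 014 mm⁴
Total I = 18 441 949 mm⁴.

Ix ≈ 1.84 × 10⁷ mm⁴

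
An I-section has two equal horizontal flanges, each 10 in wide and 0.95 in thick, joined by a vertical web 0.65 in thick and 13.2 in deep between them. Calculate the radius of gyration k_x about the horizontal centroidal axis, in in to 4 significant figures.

k_x ≈ 6.249 in

Decompose the section into non-overlapping parts with the origin at the bottom-left of its bounding rectangle.
Bottom flange: 10 × 0.95, A = 9.5 in², y = 0.475 in, Ī = 0.714479 in⁴.
Web: 0.65 × 13.2, A = 8.58 in², y = 7.55 in, Ī = 124.582 in⁴.
Top flange: 10 × 0.95, A = 9.5 in², y = 14.625 in, Ī = 0.714479 in⁴.
By symmetry the centroid is at mid-height, ȳ = 7.55 in.
Transfer each piece to the horizontal centroidal axis using Ī + A·d² with d = y − 7.55:
  bottom flange: d = -7.075 in → contributes +476.243 in⁴
  web: d = 0 in → contributes +124.582 in⁴
  top flange: d = 7.075 in → contributes +476.243 in⁴
Total I = 1077.07 in⁴.
Radius of gyration: k = √(I/A) = √(1077.07 / 27.58) = 6.2492 in.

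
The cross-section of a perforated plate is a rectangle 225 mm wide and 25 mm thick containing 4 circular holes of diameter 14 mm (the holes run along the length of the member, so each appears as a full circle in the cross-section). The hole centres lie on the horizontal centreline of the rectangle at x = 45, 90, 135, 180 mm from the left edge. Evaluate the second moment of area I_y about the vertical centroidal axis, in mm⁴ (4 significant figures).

Treat the section as a set of non-overlapping primitives; coordinates are from the bounding-box lower-left.
Plate: 225 × 25, A = 5 625 mm², x = 112.5 mm, Ī = 23 730 469 mm⁴.
Hole 1 (subtracted): ⌀14, A = 153.938 mm², x = 45 mm, Ī = 1885.74 mm⁴.
Hole 2 (subtracted): ⌀14, A = 153.938 mm², x = 90 mm, Ī = 1885.74 mm⁴.
Hole 3 (subtracted): ⌀14, A = 153.938 mm², x = 135 mm, Ī = 1885.74 mm⁴.
Hole 4 (subtracted): ⌀14, A = 153.938 mm², x = 180 mm, Ī = 1885.74 mm⁴.
By symmetry the centroid is at mid-width, x̄ = 112.5 mm.
Transfer each piece to the vertical centroidal axis using Ī + A·d² with d = x − 112.5:
  plate: d = 0 mm → contributes +23 730 469 mm⁴
  hole 1: d = -67.5 mm → contributes −703 266 mm⁴
  hole 2: d = -22.5 mm → contributes −79816.9 mm⁴
  hole 3: d = 22.5 mm → contributes −79816.9 mm⁴
  hole 4: d = 67.5 mm → contributes −703 266 mm⁴
Total I = 22 164 303 mm⁴.

I_y ≈ 2.216 × 10⁷ mm⁴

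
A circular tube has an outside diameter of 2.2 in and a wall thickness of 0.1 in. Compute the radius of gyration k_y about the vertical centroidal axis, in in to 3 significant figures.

Treat the section as a set of non-overlapping primitives; coordinates are from the bounding-box lower-left.
Outer circle: ⌀2.2, A = 3.8013 in², x = 1.1 in, Ī = 1.1499 in⁴.
Bore (subtracted): ⌀2, A = 3.1416 in², x = 1.1 in, Ī = 0.7854 in⁴.
By symmetry the centroid is at mid-width, x̄ = 1.1 in.
All pieces are centred on the vertical centroidal axis, so I = ΣĪ (holes subtracted) = 0.3645 in⁴.
Radius of gyration: k = √(I/A) = √(0.3645 / 0.65973) = 0.7433 in.

k_y ≈ 0.743 in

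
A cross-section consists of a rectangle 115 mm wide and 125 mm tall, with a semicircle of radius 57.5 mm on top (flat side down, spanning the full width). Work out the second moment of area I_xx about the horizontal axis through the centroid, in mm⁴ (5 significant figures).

I_xx ≈ 4.8730 × 10⁷ mm⁴

Break the section into simple shapes (no overlaps), measuring from the bottom-left corner of the bounding box.
Rectangular body: 115 × 125, A = 14 375 mm², y = 62.5 mm, Ī = 18 717 448 mm⁴.
Semicircular cap: semicircle r = 57.5, A = 5193.445 mm², y = 149.4038 mm, Ī = 1 199 785 mm⁴.
Centroid: ȳ = ΣA·y / ΣA = 85.56417 mm.
Transfer each piece to the horizontal axis through the centroid using Ī + A·d² with d = y − 85.56417:
  rectangular body: d = -23.06417 mm → contributes +26 364 313 mm⁴
  semicircular cap: d = 63.83959 mm → contributes +22 365 636 mm⁴
Total I = 48 729 950 mm⁴.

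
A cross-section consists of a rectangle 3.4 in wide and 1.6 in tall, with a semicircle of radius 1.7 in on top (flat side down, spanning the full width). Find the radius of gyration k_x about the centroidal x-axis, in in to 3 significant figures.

k_x ≈ 0.884 in

Treat the section as a set of non-overlapping primitives; coordinates are from the bounding-box lower-left.
Rectangular body: 3.4 × 1.6, A = 5.44 in², y = 0.8 in, Ī = 1.1605 in⁴.
Semicircular cap: semicircle r = 1.7, A = 4.5396 in², y = 2.3215 in, Ī = 0.9167 in⁴.
Centroid: ȳ = ΣA·y / ΣA = 1.4921 in.
Transfer each piece to the centroidal x-axis using Ī + A·d² with d = y − 1.4921:
  rectangular body: d = -0.69211 in → contributes +3.7664 in⁴
  semicircular cap: d = 0.82939 in → contributes +4.0394 in⁴
Total I = 7.8058 in⁴.
Radius of gyration: k = √(I/A) = √(7.8058 / 9.9796) = 0.88441 in.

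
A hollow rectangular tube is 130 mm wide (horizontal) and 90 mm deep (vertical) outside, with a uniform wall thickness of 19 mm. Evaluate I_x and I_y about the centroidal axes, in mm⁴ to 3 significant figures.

I_x ≈ 6.82 × 10⁶ mm⁴, I_y ≈ 1.31 × 10⁷ mm⁴

Treat the section as a set of non-overlapping primitives; coordinates are from the bounding-box lower-left.
Outer rectangle: 130 × 90, A = 11 700 mm², y = 45 mm, Ī = 7 897 500 mm⁴.
Inner void (subtracted): 92 × 52, A = 4 784 mm², y = 45 mm, Ī = 1 077 995 mm⁴.
By symmetry the centroid is at mid-height, ȳ = 45 mm.
All pieces are centred on the centroidal x-axis, so I = ΣĪ (holes subtracted) = 6 819 505 mm⁴.
Repeating about the centroidal y-axis gives I_y = 13 103 185 mm⁴.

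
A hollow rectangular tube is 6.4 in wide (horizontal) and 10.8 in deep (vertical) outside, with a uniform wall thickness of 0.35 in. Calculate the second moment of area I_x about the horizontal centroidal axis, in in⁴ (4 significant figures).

Split into non-overlapping primitives; take the origin at the lower-left of the bounding box.
Outer rectangle: 6.4 × 10.8, A = 69.12 in², y = 5.4 in, Ī = 671.846 in⁴.
Inner void (subtracted): 5.7 × 10.1, A = 57.57 in², y = 5.4 in, Ī = 489.393 in⁴.
By symmetry the centroid is at mid-height, ȳ = 5.4 in.
All pieces are centred on the horizontal centroidal axis, so I = ΣĪ (holes subtracted) = 182.453 in⁴.

I_x ≈ 182.5 in⁴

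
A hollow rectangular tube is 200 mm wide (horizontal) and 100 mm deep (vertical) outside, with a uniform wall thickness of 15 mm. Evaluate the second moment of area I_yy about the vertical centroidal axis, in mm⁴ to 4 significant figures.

I_yy ≈ 3.801 × 10⁷ mm⁴

Break the section into simple shapes (no overlaps), measuring from the bottom-left corner of the bounding box.
Outer rectangle: 200 × 100, A = 20 000 mm², x = 100 mm, Ī = 66 666 667 mm⁴.
Inner void (subtracted): 170 × 70, A = 11 900 mm², x = 100 mm, Ī = 28 659 167 mm⁴.
By symmetry the centroid is at mid-width, x̄ = 100 mm.
All pieces are centred on the vertical centroidal axis, so I = ΣĪ (holes subtracted) = 38 007 500 mm⁴.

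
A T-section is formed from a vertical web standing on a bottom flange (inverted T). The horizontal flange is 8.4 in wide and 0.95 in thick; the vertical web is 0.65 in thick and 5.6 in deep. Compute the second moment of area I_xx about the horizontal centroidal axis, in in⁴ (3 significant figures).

I_xx ≈ 36.9 in⁴

Decompose the section into non-overlapping parts with the origin at the bottom-left of its bounding rectangle.
Flange: 8.4 × 0.95, A = 7.98 in², y = 0.475 in, Ī = 0.60016 in⁴.
Web: 0.65 × 5.6, A = 3.64 in², y = 3.75 in, Ī = 9.5125 in⁴.
Centroid: ȳ = ΣA·y / ΣA = 1.5009 in.
Transfer each piece to the horizontal centroidal axis using Ī + A·d² with d = y − 1.5009:
  flange: d = -1.0259 in → contributes +8.9989 in⁴
  web: d = 2.2491 in → contributes +27.925 in⁴
Total I = 36.924 in⁴.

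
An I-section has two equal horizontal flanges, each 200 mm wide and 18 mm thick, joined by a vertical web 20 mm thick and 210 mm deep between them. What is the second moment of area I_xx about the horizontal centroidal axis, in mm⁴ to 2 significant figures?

I_xx ≈ 1.1 × 10⁸ mm⁴

Split into non-overlapping primitives; take the origin at the lower-left of the bounding box.
Bottom flange: 200 × 18, A = 3 600 mm², y = 9 mm, Ī = 97 200 mm⁴.
Web: 20 × 210, A = 4 200 mm², y = 123 mm, Ī = 15 435 000 mm⁴.
Top flange: 200 × 18, A = 3 600 mm², y = 237 mm, Ī = 97 200 mm⁴.
By symmetry the centroid is at mid-height, ȳ = 123 mm.
Transfer each piece to the horizontal centroidal axis using Ī + A·d² with d = y − 123:
  bottom flange: d = -114 mm → contributes +46 882 800 mm⁴
  web: d = 0 mm → contributes +15 435 000 mm⁴
  top flange: d = 114 mm → contributes +46 882 800 mm⁴
Total I = 109 200 600 mm⁴.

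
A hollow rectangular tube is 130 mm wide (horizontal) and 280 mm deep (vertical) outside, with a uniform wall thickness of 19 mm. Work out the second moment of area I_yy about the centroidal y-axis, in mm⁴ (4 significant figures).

Treat the section as a set of non-overlapping primitives; coordinates are from the bounding-box lower-left.
Outer rectangle: 130 × 280, A = 36 400 mm², x = 65 mm, Ī = 51 263 333 mm⁴.
Inner void (subtracted): 92 × 242, A = 22 264 mm², x = 65 mm, Ī = 15 703 541 mm⁴.
By symmetry the centroid is at mid-width, x̄ = 65 mm.
All pieces are centred on the centroidal y-axis, so I = ΣĪ (holes subtracted) = 35 559 792 mm⁴.

I_yy ≈ 3.556 × 10⁷ mm⁴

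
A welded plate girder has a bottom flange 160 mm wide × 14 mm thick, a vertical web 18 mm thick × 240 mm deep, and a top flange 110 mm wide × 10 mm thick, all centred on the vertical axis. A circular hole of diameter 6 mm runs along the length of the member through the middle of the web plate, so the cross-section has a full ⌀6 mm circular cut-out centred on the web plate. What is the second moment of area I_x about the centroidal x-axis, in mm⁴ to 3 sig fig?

Treat the section as a set of non-overlapping primitives; coordinates are from the bounding-box lower-left.
Bottom plate: 160 × 14, A = 2 240 mm², y = 7 mm, Ī = 36 587 mm⁴.
Web plate: 18 × 240, A = 4 320 mm², y = 134 mm, Ī = 20 736 000 mm⁴.
Top plate: 110 × 10, A = 1 100 mm², y = 259 mm, Ī = 9166.7 mm⁴.
Hole (subtracted): ⌀6, A = 28.274 mm², y = 134 mm, Ī = 63.617 mm⁴.
Centroid: ȳ = ΣA·y / ΣA = 114.74 mm.
Transfer each piece to the centroidal x-axis using Ī + A·d² with d = y − 114.74:
  bottom plate: d = -107.74 mm → contributes +26 038 745 mm⁴
  web plate: d = 19.259 mm → contributes +22 338 340 mm⁴
  top plate: d = 144.26 mm → contributes +22 900 916 mm⁴
  hole: d = 19.259 mm → contributes −10 551 mm⁴
Total I = 71 267 450 mm⁴.

I_x ≈ 7.13 × 10⁷ mm⁴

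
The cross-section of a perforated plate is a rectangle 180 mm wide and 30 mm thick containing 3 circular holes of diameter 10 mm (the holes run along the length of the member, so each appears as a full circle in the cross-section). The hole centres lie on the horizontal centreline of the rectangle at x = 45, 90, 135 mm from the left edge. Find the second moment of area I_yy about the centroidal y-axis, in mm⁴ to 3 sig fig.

Break the section into simple shapes (no overlaps), measuring from the bottom-left corner of the bounding box.
Plate: 180 × 30, A = 5 400 mm², x = 90 mm, Ī = 14 580 000 mm⁴.
Hole 1 (subtracted): ⌀10, A = 78.54 mm², x = 45 mm, Ī = 490.87 mm⁴.
Hole 2 (subtracted): ⌀10, A = 78.54 mm², x = 90 mm, Ī = 490.87 mm⁴.
Hole 3 (subtracted): ⌀10, A = 78.54 mm², x = 135 mm, Ī = 490.87 mm⁴.
By symmetry the centroid is at mid-width, x̄ = 90 mm.
Transfer each piece to the centroidal y-axis using Ī + A·d² with d = x − 90:
  plate: d = 0 mm → contributes +14 580 000 mm⁴
  hole 1: d = -45 mm → contributes −159 534 mm⁴
  hole 2: d = 0 mm → contributes −490.87 mm⁴
  hole 3: d = 45 mm → contributes −159 534 mm⁴
Total I = 14 260 441 mm⁴.

I_yy ≈ 1.43 × 10⁷ mm⁴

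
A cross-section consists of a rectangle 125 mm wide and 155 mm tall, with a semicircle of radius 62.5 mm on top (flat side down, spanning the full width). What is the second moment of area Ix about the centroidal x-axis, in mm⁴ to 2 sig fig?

Ix ≈ 9.1 × 10⁷ mm⁴

Break the section into simple shapes (no overlaps), measuring from the bottom-left corner of the bounding box.
Rectangular body: 125 × 155, A = 19 375 mm², y = 77.5 mm, Ī = 38 790 365 mm⁴.
Semicircular cap: semicircle r = 62.5, A = 6 136 mm², y = 181.5 mm, Ī = 1 674 758 mm⁴.
Centroid: ȳ = ΣA·y / ΣA = 102.5 mm.
Transfer each piece to the centroidal x-axis using Ī + A·d² with d = y − 102.5:
  rectangular body: d = -25.02 mm → contributes +50 919 547 mm⁴
  semicircular cap: d = 79.01 mm → contributes +39 974 277 mm⁴
Total I = 90 893 823 mm⁴.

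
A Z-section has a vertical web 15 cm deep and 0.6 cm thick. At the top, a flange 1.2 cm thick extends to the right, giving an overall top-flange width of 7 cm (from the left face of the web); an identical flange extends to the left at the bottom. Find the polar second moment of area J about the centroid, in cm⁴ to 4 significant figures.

J ≈ 1143 cm⁴

Break the section into simple shapes (no overlaps), measuring from the bottom-left corner of the bounding box.
Web: 0.6 × 15, A = 9 cm², y = 7.5 cm, Ī = 168.75 cm⁴.
Top flange (beyond web): 6.4 × 1.2, A = 7.68 cm², y = 14.4 cm, Ī = 0.9216 cm⁴.
Bottom flange (beyond web): 6.4 × 1.2, A = 7.68 cm², y = 0.6 cm, Ī = 0.9216 cm⁴.
Centroid: ȳ = ΣA·y / ΣA = 7.5 cm.
Transfer each piece to the centroidal x-axis using Ī + A·d² with d = y − 7.5:
  web: d = 0 cm → contributes +168.75 cm⁴
  top flange (beyond web): d = 6.9 cm → contributes +366.566 cm⁴
  bottom flange (beyond web): d = -6.9 cm → contributes +366.566 cm⁴
Total I = 901.883 cm⁴.
For the y-axis: x̄ = 6.7 cm.
Repeating about the centroidal y-axis gives I_y = 240.859 cm⁴.
Polar second moment: J = I_x + I_y = 1142.74 cm⁴.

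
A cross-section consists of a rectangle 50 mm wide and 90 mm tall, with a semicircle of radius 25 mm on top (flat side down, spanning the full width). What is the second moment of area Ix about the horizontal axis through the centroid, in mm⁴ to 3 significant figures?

Treat the section as a set of non-overlapping primitives; coordinates are from the bounding-box lower-left.
Rectangular body: 50 × 90, A = 4 500 mm², y = 45 mm, Ī = 3 037 500 mm⁴.
Semicircular cap: semicircle r = 25, A = 981.75 mm², y = 100.61 mm, Ī = 42 874 mm⁴.
Centroid: ȳ = ΣA·y / ΣA = 54.959 mm.
Transfer each piece to the horizontal axis through the centroid using Ī + A·d² with d = y − 54.959:
  rectangular body: d = -9.9595 mm → contributes +3 483 860 mm⁴
  semicircular cap: d = 45.651 mm → contributes +2 088 837 mm⁴
Total I = 5 572 697 mm⁴.

Ix ≈ 5.57 × 10⁶ mm⁴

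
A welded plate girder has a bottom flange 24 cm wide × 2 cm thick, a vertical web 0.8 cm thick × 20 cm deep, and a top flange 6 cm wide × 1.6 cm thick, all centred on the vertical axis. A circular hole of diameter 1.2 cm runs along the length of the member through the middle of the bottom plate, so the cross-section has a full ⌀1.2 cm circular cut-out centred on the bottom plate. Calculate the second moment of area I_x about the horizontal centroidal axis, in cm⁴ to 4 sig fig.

I_x ≈ 5001 cm⁴

Split into non-overlapping primitives; take the origin at the lower-left of the bounding box.
Bottom plate: 24 × 2, A = 48 cm², y = 1 cm, Ī = 16 cm⁴.
Web plate: 0.8 × 20, A = 16 cm², y = 12 cm, Ī = 533.333 cm⁴.
Top plate: 6 × 1.6, A = 9.6 cm², y = 22.8 cm, Ī = 2.048 cm⁴.
Hole (subtracted): ⌀1.2, A = 1.13097 cm², y = 1 cm, Ī = 0.101788 cm⁴.
Centroid: ȳ = ΣA·y / ΣA = 6.31648 cm.
Transfer each piece to the horizontal centroidal axis using Ī + A·d² with d = y − 6.31648:
  bottom plate: d = -5.31648 cm → contributes +1372.72 cm⁴
  web plate: d = 5.68352 cm → contributes +1050.17 cm⁴
  top plate: d = 16.4835 cm → contributes +2610.43 cm⁴
  hole: d = -5.31648 cm → contributes −32.0687 cm⁴
Total I = 5001.25 cm⁴.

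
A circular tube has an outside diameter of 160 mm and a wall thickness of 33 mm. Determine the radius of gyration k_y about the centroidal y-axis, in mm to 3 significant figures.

Split into non-overlapping primitives; take the origin at the lower-left of the bounding box.
Outer circle: ⌀160, A = 20 106 mm², x = 80 mm, Ī = 32 169 909 mm⁴.
Bore (subtracted): ⌀94, A = 6939.8 mm², x = 80 mm, Ī = 3 832 492 mm⁴.
By symmetry the centroid is at mid-width, x̄ = 80 mm.
All pieces are centred on the centroidal y-axis, so I = ΣĪ (holes subtracted) = 28 337 416 mm⁴.
Radius of gyration: k = √(I/A) = √(28 337 416 / 13 166) = 46.392 mm.

k_y ≈ 46.4 mm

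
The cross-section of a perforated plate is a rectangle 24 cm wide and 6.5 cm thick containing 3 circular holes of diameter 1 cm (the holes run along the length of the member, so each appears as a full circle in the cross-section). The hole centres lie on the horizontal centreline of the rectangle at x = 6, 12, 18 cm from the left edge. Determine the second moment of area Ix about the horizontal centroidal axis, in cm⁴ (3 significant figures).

Ix ≈ 549 cm⁴

Break the section into simple shapes (no overlaps), measuring from the bottom-left corner of the bounding box.
Plate: 24 × 6.5, A = 156 cm², y = 3.25 cm, Ī = 549.25 cm⁴.
Hole 1 (subtracted): ⌀1, A = 0.7854 cm², y = 3.25 cm, Ī = 0.049087 cm⁴.
Hole 2 (subtracted): ⌀1, A = 0.7854 cm², y = 3.25 cm, Ī = 0.049087 cm⁴.
Hole 3 (subtracted): ⌀1, A = 0.7854 cm², y = 3.25 cm, Ī = 0.049087 cm⁴.
By symmetry the centroid is at mid-height, ȳ = 3.25 cm.
All pieces are centred on the horizontal centroidal axis, so I = ΣĪ (holes subtracted) = 549.1 cm⁴.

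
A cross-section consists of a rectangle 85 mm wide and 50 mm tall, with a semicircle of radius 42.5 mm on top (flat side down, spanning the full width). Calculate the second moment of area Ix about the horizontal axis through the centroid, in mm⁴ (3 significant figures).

Split into non-overlapping primitives; take the origin at the lower-left of the bounding box.
Rectangular body: 85 × 50, A = 4 250 mm², y = 25 mm, Ī = 885 417 mm⁴.
Semicircular cap: semicircle r = 42.5, A = 2837.3 mm², y = 68.038 mm, Ī = 358 086 mm⁴.
Centroid: ȳ = ΣA·y / ΣA = 42.229 mm.
Transfer each piece to the horizontal axis through the centroid using Ī + A·d² with d = y − 42.229:
  rectangular body: d = -17.229 mm → contributes +2 147 024 mm⁴
  semicircular cap: d = 25.808 mm → contributes +2 247 884 mm⁴
Total I = 4 394 908 mm⁴.

Ix ≈ 4.39 × 10⁶ mm⁴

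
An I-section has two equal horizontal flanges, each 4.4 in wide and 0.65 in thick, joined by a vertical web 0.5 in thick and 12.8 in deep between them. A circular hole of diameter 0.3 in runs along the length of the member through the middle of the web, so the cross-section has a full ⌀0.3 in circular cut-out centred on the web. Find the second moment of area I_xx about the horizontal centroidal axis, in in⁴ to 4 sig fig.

I_xx ≈ 346.3 in⁴

Break the section into simple shapes (no overlaps), measuring from the bottom-left corner of the bounding box.
Bottom flange: 4.4 × 0.65, A = 2.86 in², y = 0.325 in, Ī = 0.100696 in⁴.
Web: 0.5 × 12.8, A = 6.4 in², y = 7.05 in, Ī = 87.3813 in⁴.
Top flange: 4.4 × 0.65, A = 2.86 in², y = 13.775 in, Ī = 0.100696 in⁴.
Hole (subtracted): ⌀0.3, A = 0.0706858 in², y = 7.05 in, Ī = 0.000397608 in⁴.
By symmetry the centroid is at mid-height, ȳ = 7.05 in.
Transfer each piece to the horizontal centroidal axis using Ī + A·d² with d = y − 7.05:
  bottom flange: d = -6.725 in → contributes +129.446 in⁴
  web: d = 0 in → contributes +87.3813 in⁴
  top flange: d = 6.725 in → contributes +129.446 in⁴
  hole: d = 0 in → contributes −0.000397608 in⁴
Total I = 346.273 in⁴.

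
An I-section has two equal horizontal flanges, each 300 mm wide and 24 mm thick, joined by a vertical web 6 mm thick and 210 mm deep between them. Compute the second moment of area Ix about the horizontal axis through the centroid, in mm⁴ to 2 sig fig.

Ix ≈ 2.0 × 10⁸ mm⁴

Break the section into simple shapes (no overlaps), measuring from the bottom-left corner of the bounding box.
Bottom flange: 300 × 24, A = 7 200 mm², y = 12 mm, Ī = 345 600 mm⁴.
Web: 6 × 210, A = 1 260 mm², y = 129 mm, Ī = 4 630 500 mm⁴.
Top flange: 300 × 24, A = 7 200 mm², y = 246 mm, Ī = 345 600 mm⁴.
By symmetry the centroid is at mid-height, ȳ = 129 mm.
Transfer each piece to the horizontal axis through the centroid using Ī + A·d² with d = y − 129:
  bottom flange: d = -117 mm → contributes +98 906 400 mm⁴
  web: d = 0 mm → contributes +4 630 500 mm⁴
  top flange: d = 117 mm → contributes +98 906 400 mm⁴
Total I = 202 443 300 mm⁴.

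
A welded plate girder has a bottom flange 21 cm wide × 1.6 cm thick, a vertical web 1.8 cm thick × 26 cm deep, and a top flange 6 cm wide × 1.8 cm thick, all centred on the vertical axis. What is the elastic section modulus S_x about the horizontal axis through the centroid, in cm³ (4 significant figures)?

Decompose the section into non-overlapping parts with the origin at the bottom-left of its bounding rectangle.
Bottom plate: 21 × 1.6, A = 33.6 cm², y = 0.8 cm, Ī = 7.168 cm⁴.
Web plate: 1.8 × 26, A = 46.8 cm², y = 14.6 cm, Ī = 2636.4 cm⁴.
Top plate: 6 × 1.8, A = 10.8 cm², y = 28.5 cm, Ī = 2.916 cm⁴.
Centroid: ȳ = ΣA·y / ΣA = 11.1618 cm.
Transfer each piece to the horizontal axis through the centroid using Ī + A·d² with d = y − 11.1618:
  bottom plate: d = -10.3618 cm → contributes +3614.73 cm⁴
  web plate: d = 3.43816 cm → contributes +3189.62 cm⁴
  top plate: d = 17.3382 cm → contributes +3249.52 cm⁴
Total I = 10053.9 cm⁴.
Extreme fibre distance c = 18.2382 cm; S = I/c = 551.255 cm³.

S_x ≈ 551.3 cm³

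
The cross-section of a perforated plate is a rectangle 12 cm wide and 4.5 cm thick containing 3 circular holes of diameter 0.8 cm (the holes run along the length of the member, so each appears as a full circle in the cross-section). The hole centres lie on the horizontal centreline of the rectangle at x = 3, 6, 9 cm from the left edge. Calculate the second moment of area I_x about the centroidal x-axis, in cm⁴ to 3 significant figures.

I_x ≈ 91.1 cm⁴

Split into non-overlapping primitives; take the origin at the lower-left of the bounding box.
Plate: 12 × 4.5, A = 54 cm², y = 2.25 cm, Ī = 91.125 cm⁴.
Hole 1 (subtracted): ⌀0.8, A = 0.50265 cm², y = 2.25 cm, Ī = 0.020106 cm⁴.
Hole 2 (subtracted): ⌀0.8, A = 0.50265 cm², y = 2.25 cm, Ī = 0.020106 cm⁴.
Hole 3 (subtracted): ⌀0.8, A = 0.50265 cm², y = 2.25 cm, Ī = 0.020106 cm⁴.
By symmetry the centroid is at mid-height, ȳ = 2.25 cm.
All pieces are centred on the centroidal x-axis, so I = ΣĪ (holes subtracted) = 91.065 cm⁴.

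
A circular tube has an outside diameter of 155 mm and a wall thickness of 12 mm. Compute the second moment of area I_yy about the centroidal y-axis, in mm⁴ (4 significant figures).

I_yy ≈ 1.388 × 10⁷ mm⁴

Decompose the section into non-overlapping parts with the origin at the bottom-left of its bounding rectangle.
Outer circle: ⌀155, A = 18869.2 mm², x = 77.5 mm, Ī = 28 333 269 mm⁴.
Bore (subtracted): ⌀131, A = 13478.2 mm², x = 77.5 mm, Ī = 14 456 231 mm⁴.
By symmetry the centroid is at mid-width, x̄ = 77.5 mm.
All pieces are centred on the centroidal y-axis, so I = ΣĪ (holes subtracted) = 13 877 038 mm⁴.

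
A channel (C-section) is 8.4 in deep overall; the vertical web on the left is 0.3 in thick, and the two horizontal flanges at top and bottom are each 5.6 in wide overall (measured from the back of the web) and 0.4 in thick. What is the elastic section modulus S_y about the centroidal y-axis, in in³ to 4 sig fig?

S_y ≈ 6.047 in³

Treat the section as a set of non-overlapping primitives; coordinates are from the bounding-box lower-left.
Web: 0.3 × 8.4, A = 2.52 in², x = 0.15 in, Ī = 0.0189 in⁴.
Top flange (beyond web): 5.3 × 0.4, A = 2.12 in², x = 2.95 in, Ī = 4.96257 in⁴.
Bottom flange (beyond web): 5.3 × 0.4, A = 2.12 in², x = 2.95 in, Ī = 4.96257 in⁴.
Centroid: x̄ = ΣA·x / ΣA = 1.90621 in.
Transfer each piece to the centroidal y-axis using Ī + A·d² with d = x − 1.90621:
  web: d = -1.75621 in → contributes +7.7913 in⁴
  top flange (beyond web): d = 1.04379 in → contributes +7.27229 in⁴
  bottom flange (beyond web): d = 1.04379 in → contributes +7.27229 in⁴
Total I = 22.3359 in⁴.
Extreme fibre distance c = 3.69379 in; S = I/c = 6.04688 in³.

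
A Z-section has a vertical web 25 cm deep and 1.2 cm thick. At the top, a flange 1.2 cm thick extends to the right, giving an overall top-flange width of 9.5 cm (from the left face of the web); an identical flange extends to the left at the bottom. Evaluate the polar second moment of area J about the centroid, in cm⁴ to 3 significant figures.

Treat the section as a set of non-overlapping primitives; coordinates are from the bounding-box lower-left.
Web: 1.2 × 25, A = 30 cm², y = 12.5 cm, Ī = 1562.5 cm⁴.
Top flange (beyond web): 8.3 × 1.2, A = 9.96 cm², y = 24.4 cm, Ī = 1.1952 cm⁴.
Bottom flange (beyond web): 8.3 × 1.2, A = 9.96 cm², y = 0.6 cm, Ī = 1.1952 cm⁴.
Centroid: ȳ = ΣA·y / ΣA = 12.5 cm.
Transfer each piece to the centroidal x-axis using Ī + A·d² with d = y − 12.5:
  web: d = 0 cm → contributes +1562.5 cm⁴
  top flange (beyond web): d = 11.9 cm → contributes +1411.6 cm⁴
  bottom flange (beyond web): d = -11.9 cm → contributes +1411.6 cm⁴
Total I = 4385.8 cm⁴.
For the y-axis: x̄ = 8.9 cm.
Repeating about the centroidal y-axis gives I_y = 567.4 cm⁴.
Polar second moment: J = I_x + I_y = 4953.2 cm⁴.

J ≈ 4950 cm⁴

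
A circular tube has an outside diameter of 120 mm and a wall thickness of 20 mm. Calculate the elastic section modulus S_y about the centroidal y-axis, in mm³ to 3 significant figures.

Split into non-overlapping primitives; take the origin at the lower-left of the bounding box.
Outer circle: ⌀120, A = 11 310 mm², x = 60 mm, Ī = 10 178 760 mm⁴.
Bore (subtracted): ⌀80, A = 5026.5 mm², x = 60 mm, Ī = 2 010 619 mm⁴.
By symmetry the centroid is at mid-width, x̄ = 60 mm.
All pieces are centred on the centroidal y-axis, so I = ΣĪ (holes subtracted) = 8 168 141 mm⁴.
Extreme fibre distance c = 60 mm; S = I/c = 136 136 mm³.

S_y ≈ 1.36 × 10⁵ mm³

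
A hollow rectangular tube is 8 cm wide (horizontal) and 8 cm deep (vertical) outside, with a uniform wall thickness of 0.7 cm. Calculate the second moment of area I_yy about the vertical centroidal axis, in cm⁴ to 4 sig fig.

Break the section into simple shapes (no overlaps), measuring from the bottom-left corner of the bounding box.
Outer rectangle: 8 × 8, A = 64 cm², x = 4 cm, Ī = 341.333 cm⁴.
Inner void (subtracted): 6.6 × 6.6, A = 43.56 cm², x = 4 cm, Ī = 158.123 cm⁴.
By symmetry the centroid is at mid-width, x̄ = 4 cm.
All pieces are centred on the vertical centroidal axis, so I = ΣĪ (holes subtracted) = 183.211 cm⁴.

I_yy ≈ 183.2 cm⁴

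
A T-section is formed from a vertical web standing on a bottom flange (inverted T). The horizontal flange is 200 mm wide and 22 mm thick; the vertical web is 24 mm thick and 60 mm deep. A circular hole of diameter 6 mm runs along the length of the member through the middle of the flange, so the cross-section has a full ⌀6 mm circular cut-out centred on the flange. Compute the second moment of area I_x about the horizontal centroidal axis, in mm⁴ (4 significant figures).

I_x ≈ 2.430 × 10⁶ mm⁴

Decompose the section into non-overlapping parts with the origin at the bottom-left of its bounding rectangle.
Flange: 200 × 22, A = 4 400 mm², y = 11 mm, Ī = 177 467 mm⁴.
Web: 24 × 60, A = 1 440 mm², y = 52 mm, Ī = 432 000 mm⁴.
Hole (subtracted): ⌀6, A = 28.2743 mm², y = 11 mm, Ī = 63.6173 mm⁴.
Centroid: ȳ = ΣA·y / ΣA = 21.1588 mm.
Transfer each piece to the horizontal centroidal axis using Ī + A·d² with d = y − 21.1588:
  flange: d = -10.1588 mm → contributes +631 550 mm⁴
  web: d = 30.8412 mm → contributes +1 801 701 mm⁴
  hole: d = -10.1588 mm → contributes −2981.55 mm⁴
Total I = 2 430 269 mm⁴.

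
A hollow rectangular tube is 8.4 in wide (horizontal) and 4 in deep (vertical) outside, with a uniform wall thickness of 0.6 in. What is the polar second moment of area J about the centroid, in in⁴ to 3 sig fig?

J ≈ 142 in⁴

Break the section into simple shapes (no overlaps), measuring from the bottom-left corner of the bounding box.
Outer rectangle: 8.4 × 4, A = 33.6 in², y = 2 in, Ī = 44.8 in⁴.
Inner void (subtracted): 7.2 × 2.8, A = 20.16 in², y = 2 in, Ī = 13.171 in⁴.
By symmetry the centroid is at mid-height, ȳ = 2 in.
All pieces are centred on the centroidal x-axis, so I = ΣĪ (holes subtracted) = 31.629 in⁴.
Repeating about the centroidal y-axis gives I_y = 110.48 in⁴.
Polar second moment: J = I_x + I_y = 142.11 in⁴.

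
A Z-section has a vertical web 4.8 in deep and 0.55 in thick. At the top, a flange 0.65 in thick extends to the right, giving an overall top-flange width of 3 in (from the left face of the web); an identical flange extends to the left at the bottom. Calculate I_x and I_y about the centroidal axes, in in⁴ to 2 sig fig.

I_x ≈ 19 in⁴, I_y ≈ 8.8 in⁴

Decompose the section into non-overlapping parts with the origin at the bottom-left of its bounding rectangle.
Web: 0.55 × 4.8, A = 2.64 in², y = 2.4 in, Ī = 5.069 in⁴.
Top flange (beyond web): 2.45 × 0.65, A = 1.593 in², y = 4.475 in, Ī = 0.05607 in⁴.
Bottom flange (beyond web): 2.45 × 0.65, A = 1.593 in², y = 0.325 in, Ī = 0.05607 in⁴.
Centroid: ȳ = ΣA·y / ΣA = 2.4 in.
Transfer each piece to the centroidal x-axis using Ī + A·d² with d = y − 2.4:
  web: d = 0 in → contributes +5.069 in⁴
  top flange (beyond web): d = 2.075 in → contributes +6.913 in⁴
  bottom flange (beyond web): d = -2.075 in → contributes +6.913 in⁴
Total I = 18.89 in⁴.
For the y-axis: x̄ = 2.725 in.
Repeating about the centroidal y-axis gives I_y = 8.826 in⁴.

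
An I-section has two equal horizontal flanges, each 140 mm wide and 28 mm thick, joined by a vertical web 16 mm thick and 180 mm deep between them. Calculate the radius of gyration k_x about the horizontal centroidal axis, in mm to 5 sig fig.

k_x ≈ 93.185 mm

Treat the section as a set of non-overlapping primitives; coordinates are from the bounding-box lower-left.
Bottom flange: 140 × 28, A = 3 920 mm², y = 14 mm, Ī = 256106.7 mm⁴.
Web: 16 × 180, A = 2 880 mm², y = 118 mm, Ī = 7 776 000 mm⁴.
Top flange: 140 × 28, A = 3 920 mm², y = 222 mm, Ī = 256106.7 mm⁴.
By symmetry the centroid is at mid-height, ȳ = 118 mm.
Transfer each piece to the horizontal centroidal axis using Ī + A·d² with d = y − 118:
  bottom flange: d = -104 mm → contributes +42 654 827 mm⁴
  web: d = 0 mm → contributes +7 776 000 mm⁴
  top flange: d = 104 mm → contributes +42 654 827 mm⁴
Total I = 93 085 653 mm⁴.
Radius of gyration: k = √(I/A) = √(93 085 653 / 10 720) = 93.18457 mm.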